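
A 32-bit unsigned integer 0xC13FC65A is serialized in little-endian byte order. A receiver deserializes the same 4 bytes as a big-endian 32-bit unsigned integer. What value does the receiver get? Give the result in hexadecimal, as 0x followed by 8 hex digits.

0x5AC63FC1

Stored little-endian, the bytes at ascending addresses are 5A C6 3F C1.
Read back as big-endian, the last byte is least significant, giving 0x5AC63FC1.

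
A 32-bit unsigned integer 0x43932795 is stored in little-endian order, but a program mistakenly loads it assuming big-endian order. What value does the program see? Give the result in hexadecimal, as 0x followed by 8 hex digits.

Stored little-endian, the bytes at ascending addresses are 95 27 93 43.
Read back as big-endian, the last byte is least significant, giving 0x95279343.

0x95279343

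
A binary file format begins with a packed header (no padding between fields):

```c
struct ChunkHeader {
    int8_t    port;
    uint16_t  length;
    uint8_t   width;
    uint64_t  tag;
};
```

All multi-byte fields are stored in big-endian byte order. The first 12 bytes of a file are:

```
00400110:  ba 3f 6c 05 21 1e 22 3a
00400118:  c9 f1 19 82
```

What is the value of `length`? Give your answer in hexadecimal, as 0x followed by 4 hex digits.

`length` follows `port` (1 byte), so it starts at byte offset 1 and occupies 2 bytes.
Bytes at offsets 1..2: 3F 6C.
Big-endian stores the most-significant byte at the lowest address.
The bytes are already most-significant first: 0x3F6C.

0x3F6C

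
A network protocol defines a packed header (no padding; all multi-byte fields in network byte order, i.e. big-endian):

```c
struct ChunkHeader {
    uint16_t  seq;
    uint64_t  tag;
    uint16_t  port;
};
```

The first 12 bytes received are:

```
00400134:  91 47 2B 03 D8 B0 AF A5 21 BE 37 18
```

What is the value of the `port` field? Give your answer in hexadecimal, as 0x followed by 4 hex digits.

0x3718

`port` follows `seq` (2 B), `tag` (8 B), so it starts at offset 2 + 8 = 10 and occupies 2 bytes.
Bytes at offsets 10..11: 37 18.
Big-endian stores the most-significant byte at the lowest address.
The bytes are already most-significant first: 0x3718.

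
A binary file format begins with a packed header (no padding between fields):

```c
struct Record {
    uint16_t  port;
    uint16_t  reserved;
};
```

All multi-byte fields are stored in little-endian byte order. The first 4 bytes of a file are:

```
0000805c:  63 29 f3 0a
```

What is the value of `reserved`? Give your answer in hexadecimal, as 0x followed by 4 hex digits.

0x0AF3

`reserved` follows `port` (2 bytes), so it starts at byte offset 2 and occupies 2 bytes.
Bytes at offsets 2..3: F3 0A.
In little-endian order the low byte comes first in memory.
Reassemble most-significant byte first: 0A F3 → 0x0AF3.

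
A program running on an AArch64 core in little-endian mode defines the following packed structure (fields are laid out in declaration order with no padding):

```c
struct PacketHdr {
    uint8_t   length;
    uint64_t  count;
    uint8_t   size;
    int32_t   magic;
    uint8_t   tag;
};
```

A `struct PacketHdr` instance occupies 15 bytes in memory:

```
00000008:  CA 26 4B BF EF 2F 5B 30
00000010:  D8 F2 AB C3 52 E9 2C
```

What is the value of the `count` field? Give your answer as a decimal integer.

`count` follows `length` (1 byte), so it starts at byte offset 1 and occupies 8 bytes.
Bytes at offsets 1..8: 26 4B BF EF 2F 5B 30 D8.
Little-endian stores the least-significant byte at the lowest address.
Reassemble most-significant byte first: D8 30 5B 2F EF BF 4B 26 → 0xD8305B2FEFBF4B26.
0xD8305B2FEFBF4B26 = 15578051372518427430.

15578051372518427430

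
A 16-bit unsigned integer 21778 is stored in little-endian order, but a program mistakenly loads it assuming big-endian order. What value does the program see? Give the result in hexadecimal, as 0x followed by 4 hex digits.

21778 in 16-bit hexadecimal is 0x5512.
Stored little-endian, the bytes at ascending addresses are 12 55.
Read back as big-endian, the last byte is least significant, giving 0x1255.

0x1255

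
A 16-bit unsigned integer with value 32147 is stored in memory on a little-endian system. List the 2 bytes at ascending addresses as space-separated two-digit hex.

32147 in hexadecimal, padded to 16 bits, is 0x7D93.
Split into bytes (most-significant first): 7D 93.
In little-endian order the low byte comes first in memory.
So at ascending addresses the bytes are 93 7D.

93 7D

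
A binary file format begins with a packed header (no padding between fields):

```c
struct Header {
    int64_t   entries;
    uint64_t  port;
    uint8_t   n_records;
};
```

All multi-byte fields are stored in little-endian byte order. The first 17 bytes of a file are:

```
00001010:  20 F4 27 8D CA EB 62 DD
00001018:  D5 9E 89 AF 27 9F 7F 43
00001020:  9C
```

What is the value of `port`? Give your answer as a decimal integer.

`port` follows `entries` (8 bytes), so it starts at byte offset 8 and occupies 8 bytes.
Bytes at offsets 8..15: D5 9E 89 AF 27 9F 7F 43.
Little-endian: lowest address holds the least-significant byte.
Reassemble most-significant byte first: 43 7F 9F 27 AF 89 9E D5 → 0x437F9F27AF899ED5.
0x437F9F27AF899ED5 = 4863781115380997845.

4863781115380997845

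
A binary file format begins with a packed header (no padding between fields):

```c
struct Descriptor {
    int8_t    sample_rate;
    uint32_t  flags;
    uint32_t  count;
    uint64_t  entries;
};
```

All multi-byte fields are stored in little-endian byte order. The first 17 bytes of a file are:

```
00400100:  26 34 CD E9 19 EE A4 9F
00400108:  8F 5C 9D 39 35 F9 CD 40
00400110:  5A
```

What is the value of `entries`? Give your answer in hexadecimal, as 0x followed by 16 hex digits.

0x5A40CDF935399D5C

`entries` follows `sample_rate` (1 B), `flags` (4 B), `count` (4 B), so it starts at offset 1 + 4 + 4 = 9 and occupies 8 bytes.
Bytes at offsets 9..16: 5C 9D 39 35 F9 CD 40 5A.
In little-endian order the low byte comes first in memory.
Reassemble most-significant byte first: 5A 40 CD F9 35 39 9D 5C → 0x5A40CDF935399D5C.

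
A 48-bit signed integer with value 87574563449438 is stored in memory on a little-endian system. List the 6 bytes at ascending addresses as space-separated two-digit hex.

87574563449438 in hexadecimal, padded to 48 bits, is 0x4FA60ABEEA5E.
Split into bytes (most-significant first): 4F A6 0A BE EA 5E.
In little-endian order the low byte comes first in memory.
So at ascending addresses the bytes are 5E EA BE 0A A6 4F.

5E EA BE 0A A6 4F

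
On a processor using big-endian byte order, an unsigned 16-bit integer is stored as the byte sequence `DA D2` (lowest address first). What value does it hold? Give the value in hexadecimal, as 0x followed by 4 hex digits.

0xDAD2

Big-endian stores the most-significant byte at the lowest address.
The bytes are already most-significant first: 0xDAD2.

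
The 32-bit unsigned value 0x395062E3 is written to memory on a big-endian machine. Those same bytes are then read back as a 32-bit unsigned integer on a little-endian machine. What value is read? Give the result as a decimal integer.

3814871097

Stored big-endian, the bytes at ascending addresses are 39 50 62 E3.
Read back as little-endian, the first byte is least significant, giving 0xE3625039.
0xE3625039 = 3814871097.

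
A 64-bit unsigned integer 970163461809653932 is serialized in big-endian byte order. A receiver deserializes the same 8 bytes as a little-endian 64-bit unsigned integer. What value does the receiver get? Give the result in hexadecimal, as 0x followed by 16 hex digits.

970163461809653932 in 64-bit hexadecimal is 0x0D76B687433A48AC.
Stored big-endian, the bytes at ascending addresses are 0D 76 B6 87 43 3A 48 AC.
Read back as little-endian, the first byte is least significant, giving 0xAC483A4387B6760D.

0xAC483A4387B6760D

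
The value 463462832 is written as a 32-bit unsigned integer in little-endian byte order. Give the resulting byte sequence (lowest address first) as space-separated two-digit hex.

B0 E1 9F 1B

463462832 in hexadecimal, padded to 32 bits, is 0x1B9FE1B0.
Split into bytes (most-significant first): 1B 9F E1 B0.
Little-endian stores the least-significant byte at the lowest address.
So at ascending addresses the bytes are B0 E1 9F 1B.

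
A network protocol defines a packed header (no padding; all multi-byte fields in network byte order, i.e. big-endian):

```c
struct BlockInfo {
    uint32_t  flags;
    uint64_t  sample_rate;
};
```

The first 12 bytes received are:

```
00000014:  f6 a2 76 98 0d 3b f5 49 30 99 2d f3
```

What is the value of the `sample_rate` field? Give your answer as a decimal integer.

`sample_rate` follows `flags` (4 bytes), so it starts at byte offset 4 and occupies 8 bytes.
Bytes at offsets 4..11: 0D 3B F5 49 30 99 2D F3.
In big-endian order the high byte comes first in memory.
The bytes are already most-significant first: 0x0D3BF54930992DF3.
0x0D3BF54930992DF3 = 953625440815754739.

953625440815754739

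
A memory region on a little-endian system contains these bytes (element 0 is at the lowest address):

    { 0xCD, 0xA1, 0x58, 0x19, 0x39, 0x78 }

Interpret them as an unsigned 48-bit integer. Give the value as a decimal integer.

132186633707981

Little-endian: lowest address holds the least-significant byte.
Reassemble most-significant byte first: 78 39 19 58 A1 CD → 0x78391958A1CD.
0x78391958A1CD = 132186633707981.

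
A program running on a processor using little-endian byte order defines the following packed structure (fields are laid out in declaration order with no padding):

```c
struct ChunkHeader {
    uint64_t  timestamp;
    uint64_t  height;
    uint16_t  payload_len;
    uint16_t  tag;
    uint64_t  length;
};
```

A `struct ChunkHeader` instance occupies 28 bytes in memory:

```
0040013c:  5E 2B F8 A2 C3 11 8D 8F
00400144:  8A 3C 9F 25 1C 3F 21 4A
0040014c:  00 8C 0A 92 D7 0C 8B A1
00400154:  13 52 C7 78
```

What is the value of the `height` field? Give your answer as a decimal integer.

5341620023160945802

`height` follows `timestamp` (8 bytes), so it starts at byte offset 8 and occupies 8 bytes.
Bytes at offsets 8..15: 8A 3C 9F 25 1C 3F 21 4A.
Little-endian stores the least-significant byte at the lowest address.
Reassemble most-significant byte first: 4A 21 3F 1C 25 9F 3C 8A → 0x4A213F1C259F3C8A.
0x4A213F1C259F3C8A = 5341620023160945802.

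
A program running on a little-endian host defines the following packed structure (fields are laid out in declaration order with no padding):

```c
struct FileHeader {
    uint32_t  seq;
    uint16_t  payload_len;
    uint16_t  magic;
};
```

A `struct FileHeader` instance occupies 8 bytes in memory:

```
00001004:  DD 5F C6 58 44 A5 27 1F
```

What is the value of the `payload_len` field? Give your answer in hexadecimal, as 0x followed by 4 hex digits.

`payload_len` follows `seq` (4 bytes), so it starts at byte offset 4 and occupies 2 bytes.
Bytes at offsets 4..5: 44 A5.
Little-endian: lowest address holds the least-significant byte.
Reassemble most-significant byte first: A5 44 → 0xA544.

0xA544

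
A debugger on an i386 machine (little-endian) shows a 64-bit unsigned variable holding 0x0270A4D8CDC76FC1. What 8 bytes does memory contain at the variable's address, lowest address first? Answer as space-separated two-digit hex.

C1 6F C7 CD D8 A4 70 02

Split into bytes (most-significant first): 02 70 A4 D8 CD C7 6F C1.
In little-endian order the low byte comes first in memory.
So at ascending addresses the bytes are C1 6F C7 CD D8 A4 70 02.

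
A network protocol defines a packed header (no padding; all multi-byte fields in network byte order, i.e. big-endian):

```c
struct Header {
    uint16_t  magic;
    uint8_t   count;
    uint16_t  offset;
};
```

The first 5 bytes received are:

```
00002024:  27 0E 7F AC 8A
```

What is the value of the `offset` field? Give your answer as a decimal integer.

`offset` follows `magic` (2 B), `count` (1 B), so it starts at offset 2 + 1 = 3 and occupies 2 bytes.
Bytes at offsets 3..4: AC 8A.
Big-endian stores the most-significant byte at the lowest address.
The bytes are already most-significant first: 0xAC8A.
0xAC8A = 44170.

44170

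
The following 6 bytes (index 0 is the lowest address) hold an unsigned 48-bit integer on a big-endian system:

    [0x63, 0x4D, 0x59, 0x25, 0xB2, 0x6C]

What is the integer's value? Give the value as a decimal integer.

109183859274348

In big-endian order the high byte comes first in memory.
The bytes are already most-significant first: 0x634D5925B26C.
0x634D5925B26C = 109183859274348.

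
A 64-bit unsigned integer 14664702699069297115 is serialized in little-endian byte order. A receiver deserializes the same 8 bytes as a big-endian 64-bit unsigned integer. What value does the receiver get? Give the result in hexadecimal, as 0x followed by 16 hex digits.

0xDBD1BC6A687D83CB

14664702699069297115 in 64-bit hexadecimal is 0xCB837D686ABCD1DB.
Stored little-endian, the bytes at ascending addresses are DB D1 BC 6A 68 7D 83 CB.
Read back as big-endian, the last byte is least significant, giving 0xDBD1BC6A687D83CB.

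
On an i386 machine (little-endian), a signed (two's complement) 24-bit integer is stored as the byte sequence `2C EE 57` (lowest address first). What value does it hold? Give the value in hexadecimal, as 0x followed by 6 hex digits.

0x57EE2C

Little-endian: lowest address holds the least-significant byte.
Reassemble most-significant byte first: 57 EE 2C → 0x57EE2C.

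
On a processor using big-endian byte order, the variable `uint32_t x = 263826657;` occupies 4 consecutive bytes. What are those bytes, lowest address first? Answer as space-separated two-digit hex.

0F B9 AC E1

263826657 in hexadecimal, padded to 32 bits, is 0x0FB9ACE1.
Split into bytes (most-significant first): 0F B9 AC E1.
Big-endian: lowest address holds the most-significant byte.
So the memory order matches the most-significant-first order: 0F B9 AC E1.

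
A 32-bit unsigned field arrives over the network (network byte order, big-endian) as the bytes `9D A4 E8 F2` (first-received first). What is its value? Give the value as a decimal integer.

2644830450

In big-endian order the high byte comes first in memory.
The bytes are already most-significant first: 0x9DA4E8F2.
0x9DA4E8F2 = 2644830450.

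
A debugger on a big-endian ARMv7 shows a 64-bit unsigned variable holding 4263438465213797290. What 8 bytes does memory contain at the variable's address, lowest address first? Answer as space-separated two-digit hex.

3B 2A C6 B2 08 CE 13 AA

4263438465213797290 in hexadecimal, padded to 64 bits, is 0x3B2AC6B208CE13AA.
Split into bytes (most-significant first): 3B 2A C6 B2 08 CE 13 AA.
Big-endian: lowest address holds the most-significant byte.
So the memory order matches the most-significant-first order: 3B 2A C6 B2 08 CE 13 AA.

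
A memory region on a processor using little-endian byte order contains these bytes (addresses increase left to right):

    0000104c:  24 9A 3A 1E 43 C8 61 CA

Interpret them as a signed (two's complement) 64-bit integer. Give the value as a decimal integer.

Little-endian stores the least-significant byte at the lowest address.
Reassemble most-significant byte first: CA 61 C8 43 1E 3A 9A 24 → 0xCA61C8431E3A9A24.
Top bit is set, so as a signed 64-bit value this is 0xCA61C8431E3A9A24 − 2^64 = -3863586814711653852.

-3863586814711653852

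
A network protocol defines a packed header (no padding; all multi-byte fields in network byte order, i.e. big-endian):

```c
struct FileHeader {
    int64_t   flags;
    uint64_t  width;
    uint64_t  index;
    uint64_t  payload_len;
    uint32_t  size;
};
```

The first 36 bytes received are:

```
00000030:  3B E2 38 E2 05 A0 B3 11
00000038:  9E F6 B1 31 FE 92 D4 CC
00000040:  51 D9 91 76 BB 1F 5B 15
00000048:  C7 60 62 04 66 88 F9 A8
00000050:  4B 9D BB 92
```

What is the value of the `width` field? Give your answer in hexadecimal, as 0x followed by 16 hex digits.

0x9EF6B131FE92D4CC

`width` follows `flags` (8 bytes), so it starts at byte offset 8 and occupies 8 bytes.
Bytes at offsets 8..15: 9E F6 B1 31 FE 92 D4 CC.
In big-endian order the high byte comes first in memory.
The bytes are already most-significant first: 0x9EF6B131FE92D4CC.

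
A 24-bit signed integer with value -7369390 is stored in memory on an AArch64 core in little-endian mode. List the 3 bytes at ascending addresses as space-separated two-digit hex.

Two's complement of -7369390 in 24 bits: 7369390 = 0x7072AE; invert → 0x8F8D51; add 1 → 0x8F8D52.
Split into bytes (most-significant first): 8F 8D 52.
Little-endian: lowest address holds the least-significant byte.
So at ascending addresses the bytes are 52 8D 8F.

52 8D 8F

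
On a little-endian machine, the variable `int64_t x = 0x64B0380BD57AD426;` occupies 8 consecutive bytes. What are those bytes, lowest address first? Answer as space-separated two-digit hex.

26 D4 7A D5 0B 38 B0 64

Split into bytes (most-significant first): 64 B0 38 0B D5 7A D4 26.
Little-endian stores the least-significant byte at the lowest address.
So at ascending addresses the bytes are 26 D4 7A D5 0B 38 B0 64.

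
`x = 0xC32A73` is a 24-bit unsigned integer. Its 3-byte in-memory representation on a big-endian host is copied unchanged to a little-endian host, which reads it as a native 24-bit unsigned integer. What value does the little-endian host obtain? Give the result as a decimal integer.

Stored big-endian, the bytes at ascending addresses are C3 2A 73.
Read back as little-endian, the first byte is least significant, giving 0x732AC3.
0x732AC3 = 7547587.

7547587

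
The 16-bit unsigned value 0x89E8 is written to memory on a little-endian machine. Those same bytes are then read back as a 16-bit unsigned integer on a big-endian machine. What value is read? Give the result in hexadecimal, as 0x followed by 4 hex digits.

0xE889

Stored little-endian, the bytes at ascending addresses are E8 89.
Read back as big-endian, the last byte is least significant, giving 0xE889.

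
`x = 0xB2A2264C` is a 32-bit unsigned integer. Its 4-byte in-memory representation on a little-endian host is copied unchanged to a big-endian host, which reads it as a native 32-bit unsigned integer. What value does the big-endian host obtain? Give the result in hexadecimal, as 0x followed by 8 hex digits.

Stored little-endian, the bytes at ascending addresses are 4C 26 A2 B2.
Read back as big-endian, the last byte is least significant, giving 0x4C26A2B2.

0x4C26A2B2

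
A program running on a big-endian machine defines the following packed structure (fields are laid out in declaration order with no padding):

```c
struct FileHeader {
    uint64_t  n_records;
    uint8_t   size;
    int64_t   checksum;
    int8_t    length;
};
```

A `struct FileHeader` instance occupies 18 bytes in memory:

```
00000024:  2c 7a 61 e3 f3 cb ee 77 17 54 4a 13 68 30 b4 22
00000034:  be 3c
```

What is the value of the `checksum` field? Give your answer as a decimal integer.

`checksum` follows `n_records` (8 B), `size` (1 B), so it starts at offset 8 + 1 = 9 and occupies 8 bytes.
Bytes at offsets 9..16: 54 4A 13 68 30 B4 22 BE.
In big-endian order the high byte comes first in memory.
The bytes are already most-significant first: 0x544A136830B422BE.
0x544A136830B422BE = 6073688385677173438.

6073688385677173438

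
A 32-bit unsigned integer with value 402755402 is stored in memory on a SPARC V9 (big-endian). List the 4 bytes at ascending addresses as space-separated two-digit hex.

402755402 in hexadecimal, padded to 32 bits, is 0x18018F4A.
Split into bytes (most-significant first): 18 01 8F 4A.
Big-endian: lowest address holds the most-significant byte.
So the memory order matches the most-significant-first order: 18 01 8F 4A.

18 01 8F 4A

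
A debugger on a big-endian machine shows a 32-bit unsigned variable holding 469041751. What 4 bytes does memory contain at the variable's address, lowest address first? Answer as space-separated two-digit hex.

1B F5 02 57

469041751 in hexadecimal, padded to 32 bits, is 0x1BF50257.
Split into bytes (most-significant first): 1B F5 02 57.
Big-endian stores the most-significant byte at the lowest address.
So the memory order matches the most-significant-first order: 1B F5 02 57.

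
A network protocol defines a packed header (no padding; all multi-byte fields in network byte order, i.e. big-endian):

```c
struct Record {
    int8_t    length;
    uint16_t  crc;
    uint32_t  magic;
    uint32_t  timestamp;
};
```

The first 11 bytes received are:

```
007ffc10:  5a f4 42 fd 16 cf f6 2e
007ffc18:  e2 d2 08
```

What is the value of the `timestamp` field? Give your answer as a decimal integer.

786616840

`timestamp` follows `length` (1 B), `crc` (2 B), `magic` (4 B), so it starts at offset 1 + 2 + 4 = 7 and occupies 4 bytes.
Bytes at offsets 7..10: 2E E2 D2 08.
Big-endian: lowest address holds the most-significant byte.
The bytes are already most-significant first: 0x2EE2D208.
0x2EE2D208 = 786616840.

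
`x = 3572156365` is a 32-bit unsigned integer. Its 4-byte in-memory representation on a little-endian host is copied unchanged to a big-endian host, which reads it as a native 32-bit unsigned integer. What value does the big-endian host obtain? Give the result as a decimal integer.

3572156365 in 32-bit hexadecimal is 0xD4EAC7CD.
Stored little-endian, the bytes at ascending addresses are CD C7 EA D4.
Read back as big-endian, the last byte is least significant, giving 0xCDC7EAD4.
0xCDC7EAD4 = 3452431060.

3452431060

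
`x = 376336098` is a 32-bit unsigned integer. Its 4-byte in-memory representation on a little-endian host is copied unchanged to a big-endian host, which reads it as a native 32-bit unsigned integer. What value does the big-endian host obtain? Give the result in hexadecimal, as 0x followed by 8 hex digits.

0xE26E6E16

376336098 in 32-bit hexadecimal is 0x166E6EE2.
Stored little-endian, the bytes at ascending addresses are E2 6E 6E 16.
Read back as big-endian, the last byte is least significant, giving 0xE26E6E16.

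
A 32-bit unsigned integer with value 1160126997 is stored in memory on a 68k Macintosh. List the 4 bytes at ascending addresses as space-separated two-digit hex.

1160126997 in hexadecimal, padded to 32 bits, is 0x45262215.
Split into bytes (most-significant first): 45 26 22 15.
Big-endian: lowest address holds the most-significant byte.
So the memory order matches the most-significant-first order: 45 26 22 15.

45 26 22 15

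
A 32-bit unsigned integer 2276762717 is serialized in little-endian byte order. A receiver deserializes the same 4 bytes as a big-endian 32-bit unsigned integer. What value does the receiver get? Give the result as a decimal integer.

1571075207

2276762717 in 32-bit hexadecimal is 0x87B4A45D.
Stored little-endian, the bytes at ascending addresses are 5D A4 B4 87.
Read back as big-endian, the last byte is least significant, giving 0x5DA4B487.
0x5DA4B487 = 1571075207.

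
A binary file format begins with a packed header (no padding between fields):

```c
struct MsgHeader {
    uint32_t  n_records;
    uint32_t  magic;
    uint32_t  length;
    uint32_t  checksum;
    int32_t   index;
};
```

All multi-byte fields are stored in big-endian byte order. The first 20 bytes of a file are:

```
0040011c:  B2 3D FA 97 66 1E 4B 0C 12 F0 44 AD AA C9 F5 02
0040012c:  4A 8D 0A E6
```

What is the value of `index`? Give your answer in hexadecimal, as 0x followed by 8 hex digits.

`index` follows `n_records` (4 B), `magic` (4 B), `length` (4 B), `checksum` (4 B), so it starts at offset 4 + 4 + 4 + 4 = 16 and occupies 4 bytes.
Bytes at offsets 16..19: 4A 8D 0A E6.
In big-endian order the high byte comes first in memory.
The bytes are already most-significant first: 0x4A8D0AE6.

0x4A8D0AE6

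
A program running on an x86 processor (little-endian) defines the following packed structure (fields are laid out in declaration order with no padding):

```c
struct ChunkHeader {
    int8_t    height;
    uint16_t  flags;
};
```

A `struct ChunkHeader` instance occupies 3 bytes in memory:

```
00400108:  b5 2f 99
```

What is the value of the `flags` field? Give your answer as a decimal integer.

`flags` follows `height` (1 byte), so it starts at byte offset 1 and occupies 2 bytes.
Bytes at offsets 1..2: 2F 99.
Little-endian: lowest address holds the least-significant byte.
Reassemble most-significant byte first: 99 2F → 0x992F.
0x992F = 39215.

39215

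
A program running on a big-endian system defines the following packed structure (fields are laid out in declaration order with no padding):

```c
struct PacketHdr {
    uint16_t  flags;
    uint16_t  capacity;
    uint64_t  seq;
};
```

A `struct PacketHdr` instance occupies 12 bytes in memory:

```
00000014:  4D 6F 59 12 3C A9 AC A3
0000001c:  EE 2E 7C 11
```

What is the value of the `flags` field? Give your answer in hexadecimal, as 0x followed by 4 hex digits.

`flags` is the first field, at byte offset 0, occupying 2 bytes.
Bytes at offsets 0..1: 4D 6F.
Big-endian stores the most-significant byte at the lowest address.
The bytes are already most-significant first: 0x4D6F.

0x4D6F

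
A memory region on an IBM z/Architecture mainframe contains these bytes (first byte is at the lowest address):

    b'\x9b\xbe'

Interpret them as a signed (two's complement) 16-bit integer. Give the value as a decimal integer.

Big-endian: lowest address holds the most-significant byte.
The bytes are already most-significant first: 0x9BBE.
Top bit is set, so as a signed 16-bit value this is 0x9BBE − 2^16 = -25666.

-25666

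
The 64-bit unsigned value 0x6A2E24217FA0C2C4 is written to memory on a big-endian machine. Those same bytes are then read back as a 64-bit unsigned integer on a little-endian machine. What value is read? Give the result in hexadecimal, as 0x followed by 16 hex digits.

0xC4C2A07F21242E6A

Stored big-endian, the bytes at ascending addresses are 6A 2E 24 21 7F A0 C2 C4.
Read back as little-endian, the first byte is least significant, giving 0xC4C2A07F21242E6A.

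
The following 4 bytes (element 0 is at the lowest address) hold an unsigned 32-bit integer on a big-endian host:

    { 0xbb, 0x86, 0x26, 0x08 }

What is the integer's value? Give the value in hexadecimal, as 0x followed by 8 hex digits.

Big-endian stores the most-significant byte at the lowest address.
The bytes are already most-significant first: 0xBB862608.

0xBB862608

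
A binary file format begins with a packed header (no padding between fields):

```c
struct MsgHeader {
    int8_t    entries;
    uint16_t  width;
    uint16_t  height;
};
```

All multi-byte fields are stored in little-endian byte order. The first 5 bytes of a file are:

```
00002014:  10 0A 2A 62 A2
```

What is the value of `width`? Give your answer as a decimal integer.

10762

`width` follows `entries` (1 byte), so it starts at byte offset 1 and occupies 2 bytes.
Bytes at offsets 1..2: 0A 2A.
In little-endian order the low byte comes first in memory.
Reassemble most-significant byte first: 2A 0A → 0x2A0A.
0x2A0A = 10762.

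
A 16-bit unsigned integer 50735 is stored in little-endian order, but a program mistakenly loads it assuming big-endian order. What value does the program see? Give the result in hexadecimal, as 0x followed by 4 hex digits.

0x2FC6

50735 in 16-bit hexadecimal is 0xC62F.
Stored little-endian, the bytes at ascending addresses are 2F C6.
Read back as big-endian, the last byte is least significant, giving 0x2FC6.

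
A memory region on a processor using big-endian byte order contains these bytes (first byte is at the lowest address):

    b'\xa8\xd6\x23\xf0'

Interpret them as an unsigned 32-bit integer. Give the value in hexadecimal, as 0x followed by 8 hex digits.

In big-endian order the high byte comes first in memory.
The bytes are already most-significant first: 0xA8D623F0.

0xA8D623F0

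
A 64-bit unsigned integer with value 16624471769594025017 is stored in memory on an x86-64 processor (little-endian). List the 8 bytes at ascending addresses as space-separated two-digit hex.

16624471769594025017 in hexadecimal, padded to 64 bits, is 0xE6B5FCFE85295439.
Split into bytes (most-significant first): E6 B5 FC FE 85 29 54 39.
Little-endian stores the least-significant byte at the lowest address.
So at ascending addresses the bytes are 39 54 29 85 FE FC B5 E6.

39 54 29 85 FE FC B5 E6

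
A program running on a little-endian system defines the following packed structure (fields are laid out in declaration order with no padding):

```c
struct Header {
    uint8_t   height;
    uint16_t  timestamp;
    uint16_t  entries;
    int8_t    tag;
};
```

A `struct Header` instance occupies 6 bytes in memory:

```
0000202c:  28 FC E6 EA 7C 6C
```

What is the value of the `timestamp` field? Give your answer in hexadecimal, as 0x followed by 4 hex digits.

0xE6FC

`timestamp` follows `height` (1 byte), so it starts at byte offset 1 and occupies 2 bytes.
Bytes at offsets 1..2: FC E6.
Little-endian stores the least-significant byte at the lowest address.
Reassemble most-significant byte first: E6 FC → 0xE6FC.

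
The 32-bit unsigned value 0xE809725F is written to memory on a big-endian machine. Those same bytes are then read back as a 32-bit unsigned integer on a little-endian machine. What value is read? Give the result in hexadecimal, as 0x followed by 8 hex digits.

Stored big-endian, the bytes at ascending addresses are E8 09 72 5F.
Read back as little-endian, the first byte is least significant, giving 0x5F7209E8.

0x5F7209E8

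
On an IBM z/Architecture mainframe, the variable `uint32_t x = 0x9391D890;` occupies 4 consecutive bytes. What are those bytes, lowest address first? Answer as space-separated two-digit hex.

Split into bytes (most-significant first): 93 91 D8 90.
Big-endian: lowest address holds the most-significant byte.
So the memory order matches the most-significant-first order: 93 91 D8 90.

93 91 D8 90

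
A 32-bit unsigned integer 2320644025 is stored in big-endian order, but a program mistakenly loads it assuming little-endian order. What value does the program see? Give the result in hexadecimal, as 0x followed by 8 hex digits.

0xB937528A

2320644025 in 32-bit hexadecimal is 0x8A5237B9.
Stored big-endian, the bytes at ascending addresses are 8A 52 37 B9.
Read back as little-endian, the first byte is least significant, giving 0xB937528A.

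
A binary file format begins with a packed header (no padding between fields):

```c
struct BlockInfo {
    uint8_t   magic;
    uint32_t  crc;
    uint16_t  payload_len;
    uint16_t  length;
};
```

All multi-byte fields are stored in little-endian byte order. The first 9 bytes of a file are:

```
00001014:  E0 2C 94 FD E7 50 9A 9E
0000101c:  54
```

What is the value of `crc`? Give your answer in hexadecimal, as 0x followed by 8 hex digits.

`crc` follows `magic` (1 byte), so it starts at byte offset 1 and occupies 4 bytes.
Bytes at offsets 1..4: 2C 94 FD E7.
Little-endian stores the least-significant byte at the lowest address.
Reassemble most-significant byte first: E7 FD 94 2C → 0xE7FD942C.

0xE7FD942C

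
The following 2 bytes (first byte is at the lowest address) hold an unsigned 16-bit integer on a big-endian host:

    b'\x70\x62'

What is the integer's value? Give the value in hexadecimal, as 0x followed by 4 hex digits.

0x7062

Big-endian: lowest address holds the most-significant byte.
The bytes are already most-significant first: 0x7062.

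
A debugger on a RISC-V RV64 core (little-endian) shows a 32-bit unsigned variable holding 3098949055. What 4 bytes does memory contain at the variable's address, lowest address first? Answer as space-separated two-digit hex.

BF 35 B6 B8

3098949055 in hexadecimal, padded to 32 bits, is 0xB8B635BF.
Split into bytes (most-significant first): B8 B6 35 BF.
Little-endian: lowest address holds the least-significant byte.
So at ascending addresses the bytes are BF 35 B6 B8.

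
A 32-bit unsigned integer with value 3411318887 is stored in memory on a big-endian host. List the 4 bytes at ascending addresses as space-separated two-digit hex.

CB 54 98 67

3411318887 in hexadecimal, padded to 32 bits, is 0xCB549867.
Split into bytes (most-significant first): CB 54 98 67.
In big-endian order the high byte comes first in memory.
So the memory order matches the most-significant-first order: CB 54 98 67.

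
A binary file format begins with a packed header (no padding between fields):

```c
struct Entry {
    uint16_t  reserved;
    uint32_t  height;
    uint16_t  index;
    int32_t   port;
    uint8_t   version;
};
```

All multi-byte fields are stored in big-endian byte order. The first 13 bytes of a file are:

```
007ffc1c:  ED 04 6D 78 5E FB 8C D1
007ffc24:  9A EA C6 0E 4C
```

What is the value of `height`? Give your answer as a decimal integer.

1836605179

`height` follows `reserved` (2 bytes), so it starts at byte offset 2 and occupies 4 bytes.
Bytes at offsets 2..5: 6D 78 5E FB.
Big-endian stores the most-significant byte at the lowest address.
The bytes are already most-significant first: 0x6D785EFB.
0x6D785EFB = 1836605179.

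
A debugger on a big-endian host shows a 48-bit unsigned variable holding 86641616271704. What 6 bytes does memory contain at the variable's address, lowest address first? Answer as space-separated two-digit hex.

86641616271704 in hexadecimal, padded to 48 bits, is 0x4ECCD2C2B958.
Split into bytes (most-significant first): 4E CC D2 C2 B9 58.
Big-endian stores the most-significant byte at the lowest address.
So the memory order matches the most-significant-first order: 4E CC D2 C2 B9 58.

4E CC D2 C2 B9 58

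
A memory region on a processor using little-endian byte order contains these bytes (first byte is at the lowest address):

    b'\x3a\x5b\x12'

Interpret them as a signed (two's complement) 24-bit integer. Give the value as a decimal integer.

1203002

Little-endian stores the least-significant byte at the lowest address.
Reassemble most-significant byte first: 12 5B 3A → 0x125B3A.
0x125B3A = 1203002.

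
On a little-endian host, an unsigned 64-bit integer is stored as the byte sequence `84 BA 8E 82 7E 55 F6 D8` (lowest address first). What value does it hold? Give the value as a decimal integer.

15633777158307887748

Little-endian: lowest address holds the least-significant byte.
Reassemble most-significant byte first: D8 F6 55 7E 82 8E BA 84 → 0xD8F6557E828EBA84.
0xD8F6557E828EBA84 = 15633777158307887748.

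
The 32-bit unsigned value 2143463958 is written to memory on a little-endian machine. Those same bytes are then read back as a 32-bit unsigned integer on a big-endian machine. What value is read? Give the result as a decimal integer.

380289663

2143463958 in 32-bit hexadecimal is 0x7FC2AA16.
Stored little-endian, the bytes at ascending addresses are 16 AA C2 7F.
Read back as big-endian, the last byte is least significant, giving 0x16AAC27F.
0x16AAC27F = 380289663.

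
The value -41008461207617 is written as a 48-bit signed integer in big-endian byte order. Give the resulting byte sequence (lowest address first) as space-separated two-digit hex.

Two's complement of -41008461207617 in 48 bits: 41008461207617 = 0x254C06C35841; invert → 0xDAB3F93CA7BE; add 1 → 0xDAB3F93CA7BF.
Split into bytes (most-significant first): DA B3 F9 3C A7 BF.
Big-endian stores the most-significant byte at the lowest address.
So the memory order matches the most-significant-first order: DA B3 F9 3C A7 BF.

DA B3 F9 3C A7 BF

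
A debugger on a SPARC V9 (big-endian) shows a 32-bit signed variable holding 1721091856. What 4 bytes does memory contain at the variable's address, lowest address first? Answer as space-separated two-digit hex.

1721091856 in hexadecimal, padded to 32 bits, is 0x6695C710.
Split into bytes (most-significant first): 66 95 C7 10.
In big-endian order the high byte comes first in memory.
So the memory order matches the most-significant-first order: 66 95 C7 10.

66 95 C7 10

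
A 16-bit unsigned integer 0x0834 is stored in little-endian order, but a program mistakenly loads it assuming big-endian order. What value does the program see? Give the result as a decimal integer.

Stored little-endian, the bytes at ascending addresses are 34 08.
Read back as big-endian, the last byte is least significant, giving 0x3408.
0x3408 = 13320.

13320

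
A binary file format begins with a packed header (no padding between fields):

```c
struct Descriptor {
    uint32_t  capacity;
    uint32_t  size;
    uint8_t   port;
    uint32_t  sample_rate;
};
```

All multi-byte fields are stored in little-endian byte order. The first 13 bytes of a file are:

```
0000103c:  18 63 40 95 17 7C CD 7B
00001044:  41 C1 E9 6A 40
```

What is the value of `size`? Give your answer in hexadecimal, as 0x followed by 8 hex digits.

0x7BCD7C17

`size` follows `capacity` (4 bytes), so it starts at byte offset 4 and occupies 4 bytes.
Bytes at offsets 4..7: 17 7C CD 7B.
Little-endian stores the least-significant byte at the lowest address.
Reassemble most-significant byte first: 7B CD 7C 17 → 0x7BCD7C17.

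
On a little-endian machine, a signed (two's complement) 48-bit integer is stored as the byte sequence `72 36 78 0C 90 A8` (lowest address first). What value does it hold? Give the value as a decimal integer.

Little-endian: lowest address holds the least-significant byte.
Reassemble most-significant byte first: A8 90 0C 78 36 72 → 0xA8900C783672.
Top bit is set, so as a signed 48-bit value this is 0xA8900C783672 − 2^48 = -96138338748814.

-96138338748814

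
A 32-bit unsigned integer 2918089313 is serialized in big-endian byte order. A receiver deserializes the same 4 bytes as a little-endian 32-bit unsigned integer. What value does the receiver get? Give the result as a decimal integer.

1635970733

2918089313 in 32-bit hexadecimal is 0xADEE8261.
Stored big-endian, the bytes at ascending addresses are AD EE 82 61.
Read back as little-endian, the first byte is least significant, giving 0x6182EEAD.
0x6182EEAD = 1635970733.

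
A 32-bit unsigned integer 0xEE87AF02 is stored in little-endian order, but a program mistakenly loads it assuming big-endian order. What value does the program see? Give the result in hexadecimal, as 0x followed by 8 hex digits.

Stored little-endian, the bytes at ascending addresses are 02 AF 87 EE.
Read back as big-endian, the last byte is least significant, giving 0x02AF87EE.

0x02AF87EE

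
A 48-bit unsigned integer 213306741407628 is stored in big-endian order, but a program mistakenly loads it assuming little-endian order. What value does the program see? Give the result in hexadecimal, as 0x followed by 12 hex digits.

0x8CBF8C5800C2

213306741407628 in 48-bit hexadecimal is 0xC200588CBF8C.
Stored big-endian, the bytes at ascending addresses are C2 00 58 8C BF 8C.
Read back as little-endian, the first byte is least significant, giving 0x8CBF8C5800C2.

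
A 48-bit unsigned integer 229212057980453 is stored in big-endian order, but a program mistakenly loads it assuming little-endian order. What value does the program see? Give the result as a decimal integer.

41018205894608

229212057980453 in 48-bit hexadecimal is 0xD077974B4E25.
Stored big-endian, the bytes at ascending addresses are D0 77 97 4B 4E 25.
Read back as little-endian, the first byte is least significant, giving 0x254E4B9777D0.
0x254E4B9777D0 = 41018205894608.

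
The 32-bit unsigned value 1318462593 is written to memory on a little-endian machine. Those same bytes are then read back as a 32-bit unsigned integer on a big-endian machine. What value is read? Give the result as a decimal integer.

1318462593 in 32-bit hexadecimal is 0x4E962481.
Stored little-endian, the bytes at ascending addresses are 81 24 96 4E.
Read back as big-endian, the last byte is least significant, giving 0x8124964E.
0x8124964E = 2166658638.

2166658638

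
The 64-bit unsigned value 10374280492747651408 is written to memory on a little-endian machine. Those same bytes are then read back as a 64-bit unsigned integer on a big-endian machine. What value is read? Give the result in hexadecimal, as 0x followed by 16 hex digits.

10374280492747651408 in 64-bit hexadecimal is 0x8FF8D924927CF950.
Stored little-endian, the bytes at ascending addresses are 50 F9 7C 92 24 D9 F8 8F.
Read back as big-endian, the last byte is least significant, giving 0x50F97C9224D9F88F.

0x50F97C9224D9F88F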